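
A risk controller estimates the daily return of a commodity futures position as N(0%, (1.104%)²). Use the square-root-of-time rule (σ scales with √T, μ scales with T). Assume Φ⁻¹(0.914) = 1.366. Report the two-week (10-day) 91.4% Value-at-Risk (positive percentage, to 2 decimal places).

4.77%

σ_{10d} = 1.104% × √10 = 3.491%.
VaR = 1.366 × 3.491% = 4.769%.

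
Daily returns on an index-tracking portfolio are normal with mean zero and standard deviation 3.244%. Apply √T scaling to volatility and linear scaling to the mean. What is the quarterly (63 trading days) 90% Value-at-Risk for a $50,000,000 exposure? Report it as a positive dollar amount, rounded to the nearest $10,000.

At 90%, z = 1.282.
σ_{63d} = 3.244% × √63 = 25.748%.
VaR = 1.282 × 25.748% = 33.009%.
On $50,000,000: 0.33009 × $50,000,000 = $16,504,500.

$16,500,000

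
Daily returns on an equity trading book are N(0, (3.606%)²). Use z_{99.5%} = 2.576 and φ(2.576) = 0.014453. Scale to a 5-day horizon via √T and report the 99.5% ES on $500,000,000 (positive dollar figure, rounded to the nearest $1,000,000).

$117,000,000

σ_{5d} = 3.606% × √5 = 8.063%.
ES multiplier = φ(z)/(1−α) = 0.014453/0.005 = 2.891.
ES = 8.063% × 2.891 = 23.310%; on $500,000,000: $116,550,000.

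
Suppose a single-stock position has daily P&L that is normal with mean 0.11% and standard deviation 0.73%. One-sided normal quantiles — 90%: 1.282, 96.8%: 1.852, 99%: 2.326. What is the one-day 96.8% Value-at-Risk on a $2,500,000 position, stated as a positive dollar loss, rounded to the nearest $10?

$31,050

VaR = −μ + z·σ = −(0.11%) + 1.852 × 0.73% = 1.242%.
On $2,500,000: 0.01242 × $2,500,000 = $31,050.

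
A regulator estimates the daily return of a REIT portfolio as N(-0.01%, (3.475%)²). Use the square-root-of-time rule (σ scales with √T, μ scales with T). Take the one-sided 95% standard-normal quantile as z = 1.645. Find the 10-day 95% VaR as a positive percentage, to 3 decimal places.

σ_{10d} = 3.475% × √10 = 10.989%; μ_{10d} = 10 × -0.01% = -0.100%.
VaR = −(-0.100%) + 1.645 × 10.989% = 18.177%.

18.177%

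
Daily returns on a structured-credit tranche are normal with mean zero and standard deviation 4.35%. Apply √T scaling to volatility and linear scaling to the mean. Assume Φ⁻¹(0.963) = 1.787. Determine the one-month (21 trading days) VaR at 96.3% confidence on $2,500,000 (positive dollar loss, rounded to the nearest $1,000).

σ_{21d} = 4.35% × √21 = 19.934%.
VaR = 1.787 × 19.934% = 35.622%.
On $2,500,000: 0.35622 × $2,500,000 = $890,550.

$891,000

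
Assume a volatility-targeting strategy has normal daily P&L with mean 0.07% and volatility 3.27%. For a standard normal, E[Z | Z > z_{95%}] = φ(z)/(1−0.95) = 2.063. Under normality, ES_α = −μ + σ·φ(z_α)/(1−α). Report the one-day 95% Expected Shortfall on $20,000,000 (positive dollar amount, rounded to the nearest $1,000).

ES = −(0.07%) + 3.27% × 2.063 = 6.676%.
On $20,000,000: 0.06676 × $20,000,000 = $1,335,200.

$1,335,000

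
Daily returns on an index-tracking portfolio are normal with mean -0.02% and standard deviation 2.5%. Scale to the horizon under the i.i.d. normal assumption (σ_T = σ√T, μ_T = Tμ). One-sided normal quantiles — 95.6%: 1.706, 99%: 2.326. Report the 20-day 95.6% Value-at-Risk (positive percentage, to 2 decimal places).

σ_{20d} = 2.5% × √20 = 11.180%; μ_{20d} = 20 × -0.02% = -0.400%.
VaR = −(-0.400%) + 1.706 × 11.180% = 19.473%.

19.47%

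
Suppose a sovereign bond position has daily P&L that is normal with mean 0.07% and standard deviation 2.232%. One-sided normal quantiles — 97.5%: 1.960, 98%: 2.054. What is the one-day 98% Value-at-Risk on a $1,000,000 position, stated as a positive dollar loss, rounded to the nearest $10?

$45,150

VaR = −μ + z·σ = −(0.07%) + 2.054 × 2.232% = 4.515%.
On $1,000,000: 0.04515 × $1,000,000 = $45,150.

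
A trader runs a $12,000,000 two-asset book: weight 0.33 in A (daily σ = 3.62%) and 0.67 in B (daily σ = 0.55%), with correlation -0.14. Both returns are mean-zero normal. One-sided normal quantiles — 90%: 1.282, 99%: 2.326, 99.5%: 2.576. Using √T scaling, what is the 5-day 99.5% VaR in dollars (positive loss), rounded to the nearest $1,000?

$829,000

σ_p = √(0.33²·3.62² + 0.67²·0.55² + 2·-0.14·0.33·0.67·3.62·0.55) = 1.200%.
σ_{5d} = 1.200% × √5 = 2.683%.
VaR = 2.576 × 2.683% = 6.911%; on $12,000,000 that is $829,320.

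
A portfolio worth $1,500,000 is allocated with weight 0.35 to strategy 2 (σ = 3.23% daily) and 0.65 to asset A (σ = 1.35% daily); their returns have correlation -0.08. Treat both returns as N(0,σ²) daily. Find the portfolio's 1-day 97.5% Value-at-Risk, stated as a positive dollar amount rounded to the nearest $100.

$40,400

σ_p² = 0.35²·3.23² + 0.65²·1.35² + 2·-0.08·0.35·0.65·3.23·1.35 = 1.8893 (%²).
σ_p = √1.8893 = 1.375%.
At 97.5%, z = 1.960.
VaR = 1.960 × 1.375% = 2.695%; on $1,500,000 that is $40,425.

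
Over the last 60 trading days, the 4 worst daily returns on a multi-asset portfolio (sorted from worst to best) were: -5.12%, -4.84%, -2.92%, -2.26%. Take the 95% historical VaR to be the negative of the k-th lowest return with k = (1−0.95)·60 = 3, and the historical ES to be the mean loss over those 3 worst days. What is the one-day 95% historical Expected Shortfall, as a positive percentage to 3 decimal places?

4.293%

The 3 worst returns sum to -12.88%.
ES = −(-12.88%) / 3 = 4.2933…% ≈ 4.293%.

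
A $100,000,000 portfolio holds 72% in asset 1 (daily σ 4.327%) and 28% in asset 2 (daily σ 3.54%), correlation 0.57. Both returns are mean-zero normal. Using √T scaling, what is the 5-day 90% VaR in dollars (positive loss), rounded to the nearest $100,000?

$10,800,000

σ_p = √(0.72²·4.327² + 0.28²·3.54² + 2·0.57·0.72·0.28·4.327·3.54) = 3.769%.
σ_{5d} = 3.769% × √5 = 8.428%.
z(90%) = 1.282.
VaR = 1.282 × 8.428% = 10.805%; on $100,000,000 that is $10,805,000.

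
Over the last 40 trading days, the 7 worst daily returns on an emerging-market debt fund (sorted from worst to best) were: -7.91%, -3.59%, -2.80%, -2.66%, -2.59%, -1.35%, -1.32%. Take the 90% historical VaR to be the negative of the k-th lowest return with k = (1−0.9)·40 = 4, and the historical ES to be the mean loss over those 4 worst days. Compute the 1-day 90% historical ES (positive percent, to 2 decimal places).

The 4 worst returns sum to -16.96%.
ES = −(-16.96%) / 4 = 4.24%.

4.24%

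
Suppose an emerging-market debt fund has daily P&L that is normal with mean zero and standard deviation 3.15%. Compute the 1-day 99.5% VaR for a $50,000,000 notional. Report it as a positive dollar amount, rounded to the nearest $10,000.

$4,060,000

At 99.5% one-sided, z = 2.576.
VaR = z·σ = 2.576 × 3.15% = 8.114%.
On $50,000,000: 0.08114 × $50,000,000 = $4,057,000.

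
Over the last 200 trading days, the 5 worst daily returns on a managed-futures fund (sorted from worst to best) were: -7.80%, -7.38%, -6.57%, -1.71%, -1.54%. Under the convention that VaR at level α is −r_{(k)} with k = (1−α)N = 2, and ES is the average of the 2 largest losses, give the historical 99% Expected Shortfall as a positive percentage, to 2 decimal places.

The 2 worst returns sum to -15.18%.
ES = −(-15.18%) / 2 = 7.59%.

7.59%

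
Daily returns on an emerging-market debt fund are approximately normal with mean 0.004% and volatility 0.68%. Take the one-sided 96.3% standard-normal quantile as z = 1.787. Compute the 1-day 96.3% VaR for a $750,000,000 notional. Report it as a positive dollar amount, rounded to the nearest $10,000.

$9,080,000

VaR = −μ + z·σ = −(0.004%) + 1.787 × 0.68% = 1.211%.
On $750,000,000: 0.01211 × $750,000,000 = $9,082,500.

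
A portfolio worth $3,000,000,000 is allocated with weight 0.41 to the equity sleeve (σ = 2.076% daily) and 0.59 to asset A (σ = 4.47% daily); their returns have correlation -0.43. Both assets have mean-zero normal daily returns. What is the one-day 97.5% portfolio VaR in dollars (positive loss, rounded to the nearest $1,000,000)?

$141,000,000

σ_p² = 0.41²·2.076² + 0.59²·4.47² + 2·-0.43·0.41·0.59·2.076·4.47 = 5.7493 (%²).
σ_p = √5.7493 = 2.398%.
At 97.5%, z = 1.960.
VaR = 1.960 × 2.398% = 4.700%; on $3,000,000,000 that is $141,000,000.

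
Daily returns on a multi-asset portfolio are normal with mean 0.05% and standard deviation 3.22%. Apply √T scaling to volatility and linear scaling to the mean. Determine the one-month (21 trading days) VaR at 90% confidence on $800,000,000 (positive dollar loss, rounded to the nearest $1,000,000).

At 90%, z = 1.282.
σ_{21d} = 3.22% × √21 = 14.756%; μ_{21d} = 21 × 0.05% = 1.050%.
VaR = −(1.050%) + 1.282 × 14.756% = 17.867%.
On $800,000,000: 0.17867 × $800,000,000 = $142,936,000.

$143,000,000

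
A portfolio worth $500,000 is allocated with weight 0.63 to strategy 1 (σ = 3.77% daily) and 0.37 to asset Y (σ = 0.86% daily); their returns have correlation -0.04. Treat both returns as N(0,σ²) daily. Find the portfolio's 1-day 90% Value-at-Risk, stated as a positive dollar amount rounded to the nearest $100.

$15,300

σ_p² = 0.63²·3.77² + 0.37²·0.86² + 2·-0.04·0.63·0.37·3.77·0.86 = 5.6819 (%²).
σ_p = √5.6819 = 2.384%.
At 90%, z = 1.282.
VaR = 1.282 × 2.384% = 3.056%; on $500,000 that is $15,280.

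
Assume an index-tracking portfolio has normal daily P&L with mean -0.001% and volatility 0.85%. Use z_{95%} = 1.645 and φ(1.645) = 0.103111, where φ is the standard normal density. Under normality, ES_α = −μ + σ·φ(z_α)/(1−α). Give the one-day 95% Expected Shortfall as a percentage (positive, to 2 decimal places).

1.75%

Tail multiplier: φ(z)/(1−α) = 0.103111 / 0.05 = 2.062.
ES = −(-0.001%) + 0.85% × 2.062 = 1.754%.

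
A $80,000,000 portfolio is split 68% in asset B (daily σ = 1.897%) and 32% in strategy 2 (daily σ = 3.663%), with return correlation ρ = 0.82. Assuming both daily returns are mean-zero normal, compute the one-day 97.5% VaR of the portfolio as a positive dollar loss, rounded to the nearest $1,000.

σ_p² = 0.68²·1.897² + 0.32²·3.663² + 2·0.82·0.68·0.32·1.897·3.663 = 5.5177 (%²).
σ_p = √5.5177 = 2.349%.
At 97.5%, z = 1.960.
VaR = 1.960 × 2.349% = 4.604%; on $80,000,000 that is $3,683,200.

$3,683,000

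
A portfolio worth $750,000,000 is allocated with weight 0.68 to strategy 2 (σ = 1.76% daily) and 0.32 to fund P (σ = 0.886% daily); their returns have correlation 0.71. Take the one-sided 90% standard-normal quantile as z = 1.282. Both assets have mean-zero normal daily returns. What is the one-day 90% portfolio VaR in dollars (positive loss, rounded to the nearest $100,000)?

$13,600,000

σ_p² = 0.68²·1.76² + 0.32²·0.886² + 2·0.71·0.68·0.32·1.76·0.886 = 1.9945 (%²).
σ_p = √1.9945 = 1.412%.
VaR = 1.282 × 1.412% = 1.810%; on $750,000,000 that is $13,575,000.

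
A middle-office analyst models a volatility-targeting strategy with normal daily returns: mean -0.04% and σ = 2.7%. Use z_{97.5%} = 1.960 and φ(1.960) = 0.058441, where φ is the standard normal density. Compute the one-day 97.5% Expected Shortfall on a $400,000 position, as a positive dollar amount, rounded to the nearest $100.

$25,400

Tail multiplier: φ(z)/(1−α) = 0.058441 / 0.025 = 2.338.
ES = −(-0.04%) + 2.7% × 2.338 = 6.353%.
On $400,000: 0.06353 × $400,000 = $25,412.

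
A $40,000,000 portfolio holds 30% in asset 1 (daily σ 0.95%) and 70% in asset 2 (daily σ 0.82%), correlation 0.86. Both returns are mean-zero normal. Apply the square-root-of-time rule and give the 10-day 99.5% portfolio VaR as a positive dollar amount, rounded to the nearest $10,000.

$2,710,000

σ_p = √(0.3²·0.95² + 0.7²·0.82² + 2·0.86·0.3·0.7·0.95·0.82) = 0.832%.
σ_{10d} = 0.832% × √10 = 2.631%.
z(99.5%) = 2.576.
VaR = 2.576 × 2.631% = 6.777%; on $40,000,000 that is $2,710,800.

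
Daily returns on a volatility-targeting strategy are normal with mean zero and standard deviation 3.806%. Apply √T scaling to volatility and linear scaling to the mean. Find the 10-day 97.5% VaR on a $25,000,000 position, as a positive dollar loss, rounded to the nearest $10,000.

$5,900,000

At 97.5%, z = 1.960.
σ_{10d} = 3.806% × √10 = 12.036%.
VaR = 1.960 × 12.036% = 23.591%.
On $25,000,000: 0.23591 × $25,000,000 = $5,897,750.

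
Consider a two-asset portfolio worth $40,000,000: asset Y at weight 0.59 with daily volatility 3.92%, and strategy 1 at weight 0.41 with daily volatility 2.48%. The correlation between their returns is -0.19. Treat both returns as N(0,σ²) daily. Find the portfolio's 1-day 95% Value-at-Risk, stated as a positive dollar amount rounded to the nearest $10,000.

$1,540,000

σ_p² = 0.59²·3.92² + 0.41²·2.48² + 2·-0.19·0.59·0.41·3.92·2.48 = 5.4893 (%²).
σ_p = √5.4893 = 2.343%.
At 95%, z = 1.645.
VaR = 1.645 × 2.343% = 3.854%; on $40,000,000 that is $1,541,600.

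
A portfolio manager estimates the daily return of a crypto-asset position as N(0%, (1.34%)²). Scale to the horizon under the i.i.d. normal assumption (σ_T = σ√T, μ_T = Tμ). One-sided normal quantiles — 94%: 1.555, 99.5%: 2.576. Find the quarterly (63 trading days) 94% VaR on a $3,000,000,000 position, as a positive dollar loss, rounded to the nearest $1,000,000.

σ_{63d} = 1.34% × √63 = 10.636%.
VaR = 1.555 × 10.636% = 16.539%.
On $3,000,000,000: 0.16539 × $3,000,000,000 = $496,170,000.

$496,000,000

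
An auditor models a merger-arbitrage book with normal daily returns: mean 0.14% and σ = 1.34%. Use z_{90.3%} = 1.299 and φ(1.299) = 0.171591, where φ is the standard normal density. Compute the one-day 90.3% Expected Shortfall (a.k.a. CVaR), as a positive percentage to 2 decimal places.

2.23%

Tail multiplier: φ(z)/(1−α) = 0.171591 / 0.097 = 1.769.
ES = −(0.14%) + 1.34% × 1.769 = 2.230%.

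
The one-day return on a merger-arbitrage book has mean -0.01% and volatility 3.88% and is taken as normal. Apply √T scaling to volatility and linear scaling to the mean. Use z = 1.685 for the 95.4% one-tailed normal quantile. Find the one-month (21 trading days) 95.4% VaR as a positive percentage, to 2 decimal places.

σ_{21d} = 3.88% × √21 = 17.780%; μ_{21d} = 21 × -0.01% = -0.210%.
VaR = −(-0.210%) + 1.685 × 17.780% = 30.169%.

30.17%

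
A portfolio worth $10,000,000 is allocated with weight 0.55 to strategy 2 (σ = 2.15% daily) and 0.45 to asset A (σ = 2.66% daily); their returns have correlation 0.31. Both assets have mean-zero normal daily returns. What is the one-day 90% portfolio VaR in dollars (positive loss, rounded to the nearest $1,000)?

$247,000

σ_p² = 0.55²·2.15² + 0.45²·2.66² + 2·0.31·0.55·0.45·2.15·2.66 = 3.7087 (%²).
σ_p = √3.7087 = 1.926%.
At 90%, z = 1.282.
VaR = 1.282 × 1.926% = 2.469%; on $10,000,000 that is $246,900.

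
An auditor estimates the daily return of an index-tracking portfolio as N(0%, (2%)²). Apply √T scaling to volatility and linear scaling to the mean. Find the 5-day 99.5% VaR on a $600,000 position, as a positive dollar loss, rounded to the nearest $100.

$69,100

At 99.5%, z = 2.576.
σ_{5d} = 2% × √5 = 4.472%.
VaR = 2.576 × 4.472% = 11.520%.
On $600,000: 0.11520 × $600,000 = $69,120.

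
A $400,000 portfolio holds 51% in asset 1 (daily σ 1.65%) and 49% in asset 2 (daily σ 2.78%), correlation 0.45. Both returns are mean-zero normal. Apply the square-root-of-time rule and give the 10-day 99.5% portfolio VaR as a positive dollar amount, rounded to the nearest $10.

σ_p = √(0.51²·1.65² + 0.49²·2.78² + 2·0.45·0.51·0.49·1.65·2.78) = 1.896%.
σ_{10d} = 1.896% × √10 = 5.996%.
z(99.5%) = 2.576.
VaR = 2.576 × 5.996% = 15.446%; on $400,000 that is $61,784.

$61,780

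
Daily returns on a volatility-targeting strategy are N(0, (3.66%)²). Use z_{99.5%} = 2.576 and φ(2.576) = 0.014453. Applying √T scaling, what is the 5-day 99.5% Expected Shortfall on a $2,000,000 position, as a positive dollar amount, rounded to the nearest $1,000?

$473,000

σ_{5d} = 3.66% × √5 = 8.184%.
ES multiplier = φ(z)/(1−α) = 0.014453/0.005 = 2.891.
ES = 8.184% × 2.891 = 23.660%; on $2,000,000: $473,200.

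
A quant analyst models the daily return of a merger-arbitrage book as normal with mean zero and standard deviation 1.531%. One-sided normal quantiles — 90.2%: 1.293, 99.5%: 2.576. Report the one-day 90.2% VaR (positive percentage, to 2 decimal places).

VaR = z·σ = 1.293 × 1.531% = 1.980%.

1.98%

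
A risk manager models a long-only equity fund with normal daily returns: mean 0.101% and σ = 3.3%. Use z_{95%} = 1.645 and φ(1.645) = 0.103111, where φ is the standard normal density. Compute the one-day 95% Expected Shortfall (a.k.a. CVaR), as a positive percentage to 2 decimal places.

Tail multiplier: φ(z)/(1−α) = 0.103111 / 0.05 = 2.062.
ES = −(0.101%) + 3.3% × 2.062 = 6.704%.

6.70%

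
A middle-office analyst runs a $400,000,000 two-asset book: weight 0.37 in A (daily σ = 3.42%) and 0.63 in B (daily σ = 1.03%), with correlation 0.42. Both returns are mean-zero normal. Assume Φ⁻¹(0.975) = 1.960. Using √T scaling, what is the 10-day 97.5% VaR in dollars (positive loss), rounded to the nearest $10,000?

σ_p = √(0.37²·3.42² + 0.63²·1.03² + 2·0.42·0.37·0.63·3.42·1.03) = 1.647%.
σ_{10d} = 1.647% × √10 = 5.208%.
VaR = 1.960 × 5.208% = 10.208%; on $400,000,000 that is $40,832,000.

$40,830,000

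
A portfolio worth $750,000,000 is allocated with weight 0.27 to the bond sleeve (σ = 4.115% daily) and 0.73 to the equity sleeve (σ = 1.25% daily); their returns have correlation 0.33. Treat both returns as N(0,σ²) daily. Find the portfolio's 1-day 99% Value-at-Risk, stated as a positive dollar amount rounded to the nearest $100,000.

σ_p² = 0.27²·4.115² + 0.73²·1.25² + 2·0.33·0.27·0.73·4.115·1.25 = 2.7362 (%²).
σ_p = √2.7362 = 1.654%.
At 99%, z = 2.326.
VaR = 2.326 × 1.654% = 3.847%; on $750,000,000 that is $28,852,500.

$28,900,000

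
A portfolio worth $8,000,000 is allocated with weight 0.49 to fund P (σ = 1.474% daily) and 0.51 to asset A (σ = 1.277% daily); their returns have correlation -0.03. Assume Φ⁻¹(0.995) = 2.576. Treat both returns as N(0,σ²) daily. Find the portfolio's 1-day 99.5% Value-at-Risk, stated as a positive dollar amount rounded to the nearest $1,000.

$197,000

σ_p² = 0.49²·1.474² + 0.51²·1.277² + 2·-0.03·0.49·0.51·1.474·1.277 = 0.9176 (%²).
σ_p = √0.9176 = 0.958%.
VaR = 2.576 × 0.958% = 2.468%; on $8,000,000 that is $197,440.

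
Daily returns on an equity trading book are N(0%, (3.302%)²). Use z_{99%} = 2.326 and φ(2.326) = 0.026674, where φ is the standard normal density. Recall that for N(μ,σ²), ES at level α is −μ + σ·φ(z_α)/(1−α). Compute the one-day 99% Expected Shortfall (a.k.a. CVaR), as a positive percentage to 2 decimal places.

8.81%

Tail multiplier: φ(z)/(1−α) = 0.026674 / 0.01 = 2.667.
ES = 3.302% × 2.667 = 8.806%.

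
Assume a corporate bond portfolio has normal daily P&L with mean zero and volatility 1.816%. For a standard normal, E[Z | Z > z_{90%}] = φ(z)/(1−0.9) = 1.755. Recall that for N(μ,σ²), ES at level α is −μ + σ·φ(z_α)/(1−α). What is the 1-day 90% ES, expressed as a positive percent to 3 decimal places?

3.187%

ES = 1.816% × 1.755 = 3.187%.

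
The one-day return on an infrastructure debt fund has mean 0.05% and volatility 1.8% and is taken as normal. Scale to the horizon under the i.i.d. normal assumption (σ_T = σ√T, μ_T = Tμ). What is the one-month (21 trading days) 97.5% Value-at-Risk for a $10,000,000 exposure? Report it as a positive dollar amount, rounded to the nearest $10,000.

At 97.5%, z = 1.960.
σ_{21d} = 1.8% × √21 = 8.249%; μ_{21d} = 21 × 0.05% = 1.050%.
VaR = −(1.050%) + 1.960 × 8.249% = 15.118%.
On $10,000,000: 0.15118 × $10,000,000 = $1,511,800.

$1,510,000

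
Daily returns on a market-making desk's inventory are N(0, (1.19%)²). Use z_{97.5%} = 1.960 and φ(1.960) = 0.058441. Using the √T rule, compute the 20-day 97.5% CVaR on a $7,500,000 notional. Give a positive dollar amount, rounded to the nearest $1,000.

$933,000

σ_{20d} = 1.19% × √20 = 5.322%.
ES multiplier = φ(z)/(1−α) = 0.058441/0.025 = 2.338.
ES = 5.322% × 2.338 = 12.443%; on $7,500,000: $933,225.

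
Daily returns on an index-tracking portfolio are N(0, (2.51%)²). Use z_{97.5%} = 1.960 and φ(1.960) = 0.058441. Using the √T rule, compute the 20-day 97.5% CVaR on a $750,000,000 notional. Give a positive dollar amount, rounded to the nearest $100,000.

$196,800,000

σ_{20d} = 2.51% × √20 = 11.225%.
ES multiplier = φ(z)/(1−α) = 0.058441/0.025 = 2.338.
ES = 11.225% × 2.338 = 26.244%; on $750,000,000: $196,830,000.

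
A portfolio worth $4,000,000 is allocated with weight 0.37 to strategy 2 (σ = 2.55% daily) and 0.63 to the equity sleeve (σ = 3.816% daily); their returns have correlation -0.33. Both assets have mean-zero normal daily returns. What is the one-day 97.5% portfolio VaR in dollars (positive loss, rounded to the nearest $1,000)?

$178,000

σ_p² = 0.37²·2.55² + 0.63²·3.816² + 2·-0.33·0.37·0.63·2.55·3.816 = 5.1727 (%²).
σ_p = √5.1727 = 2.274%.
At 97.5%, z = 1.960.
VaR = 1.960 × 2.274% = 4.457%; on $4,000,000 that is $178,280.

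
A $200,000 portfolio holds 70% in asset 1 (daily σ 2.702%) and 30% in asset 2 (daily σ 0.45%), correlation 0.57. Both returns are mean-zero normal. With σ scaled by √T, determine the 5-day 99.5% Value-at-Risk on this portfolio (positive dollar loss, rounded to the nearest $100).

$22,700

σ_p = √(0.7²·2.702² + 0.3²·0.45² + 2·0.57·0.7·0.3·2.702·0.45) = 1.971%.
σ_{5d} = 1.971% × √5 = 4.407%.
z(99.5%) = 2.576.
VaR = 2.576 × 4.407% = 11.352%; on $200,000 that is $22,704.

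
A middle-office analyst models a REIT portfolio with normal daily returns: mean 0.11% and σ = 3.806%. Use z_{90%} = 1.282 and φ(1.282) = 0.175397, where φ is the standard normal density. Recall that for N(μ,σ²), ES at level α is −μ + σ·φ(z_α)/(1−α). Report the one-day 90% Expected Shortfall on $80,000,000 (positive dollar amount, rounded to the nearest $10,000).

Tail multiplier: φ(z)/(1−α) = 0.175397 / 0.1 = 1.754.
ES = −(0.11%) + 3.806% × 1.754 = 6.566%.
On $80,000,000: 0.06566 × $80,000,000 = $5,252,800.

$5,250,000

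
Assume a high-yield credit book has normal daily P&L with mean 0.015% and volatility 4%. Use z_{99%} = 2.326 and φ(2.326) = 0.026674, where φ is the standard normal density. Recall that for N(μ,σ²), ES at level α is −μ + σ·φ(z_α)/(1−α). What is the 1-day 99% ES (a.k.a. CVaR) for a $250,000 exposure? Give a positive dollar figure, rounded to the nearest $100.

$26,600

Tail multiplier: φ(z)/(1−α) = 0.026674 / 0.01 = 2.667.
ES = −(0.015%) + 4% × 2.667 = 10.653%.
On $250,000: 0.10653 × $250,000 = $26,632.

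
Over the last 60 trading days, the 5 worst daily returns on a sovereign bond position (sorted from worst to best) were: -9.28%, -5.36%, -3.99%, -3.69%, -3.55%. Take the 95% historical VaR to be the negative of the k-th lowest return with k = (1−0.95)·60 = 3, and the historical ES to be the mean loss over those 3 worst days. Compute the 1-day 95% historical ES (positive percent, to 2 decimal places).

The 3 worst returns sum to -18.63%.
ES = −(-18.63%) / 3 = 6.21%.

6.21%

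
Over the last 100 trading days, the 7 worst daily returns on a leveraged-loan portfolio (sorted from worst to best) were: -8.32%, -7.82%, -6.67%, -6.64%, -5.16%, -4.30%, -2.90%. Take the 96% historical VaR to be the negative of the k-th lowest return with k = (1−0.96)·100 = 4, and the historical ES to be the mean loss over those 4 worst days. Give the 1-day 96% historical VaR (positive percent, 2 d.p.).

k = 4; the 4th lowest return is -6.64%, so VaR = 6.64%.

6.64%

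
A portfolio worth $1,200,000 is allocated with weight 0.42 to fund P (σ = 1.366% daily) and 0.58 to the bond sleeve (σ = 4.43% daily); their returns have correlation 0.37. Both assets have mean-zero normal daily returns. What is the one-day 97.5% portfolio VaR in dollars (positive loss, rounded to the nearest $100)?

σ_p² = 0.42²·1.366² + 0.58²·4.43² + 2·0.37·0.42·0.58·1.366·4.43 = 8.0218 (%²).
σ_p = √8.0218 = 2.832%.
At 97.5%, z = 1.960.
VaR = 1.960 × 2.832% = 5.551%; on $1,200,000 that is $66,612.

$66,600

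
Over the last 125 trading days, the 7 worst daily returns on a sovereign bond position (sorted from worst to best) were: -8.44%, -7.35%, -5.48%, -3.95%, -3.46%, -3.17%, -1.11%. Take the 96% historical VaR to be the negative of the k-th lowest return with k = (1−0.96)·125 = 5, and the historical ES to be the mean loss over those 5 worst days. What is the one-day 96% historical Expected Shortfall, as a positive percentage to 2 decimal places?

The 5 worst returns sum to -28.68%.
ES = −(-28.68%) / 5 = 5.736% ≈ 5.74%.

5.74%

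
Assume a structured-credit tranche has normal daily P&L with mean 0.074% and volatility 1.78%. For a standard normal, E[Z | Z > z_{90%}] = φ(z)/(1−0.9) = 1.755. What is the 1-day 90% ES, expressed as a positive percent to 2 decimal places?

3.05%

ES = −(0.074%) + 1.78% × 1.755 = 3.050%.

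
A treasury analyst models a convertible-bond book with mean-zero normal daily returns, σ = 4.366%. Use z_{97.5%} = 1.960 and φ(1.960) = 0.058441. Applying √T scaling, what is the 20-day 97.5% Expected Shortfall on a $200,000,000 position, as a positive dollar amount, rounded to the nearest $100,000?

$91,300,000

σ_{20d} = 4.366% × √20 = 19.525%.
ES multiplier = φ(z)/(1−α) = 0.058441/0.025 = 2.338.
ES = 19.525% × 2.338 = 45.649%; on $200,000,000: $91,298,000.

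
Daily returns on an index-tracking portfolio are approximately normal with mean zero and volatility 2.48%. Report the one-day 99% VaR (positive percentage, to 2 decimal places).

At 99% one-sided, z = 2.326.
VaR = z·σ = 2.326 × 2.48% = 5.768%.

5.77%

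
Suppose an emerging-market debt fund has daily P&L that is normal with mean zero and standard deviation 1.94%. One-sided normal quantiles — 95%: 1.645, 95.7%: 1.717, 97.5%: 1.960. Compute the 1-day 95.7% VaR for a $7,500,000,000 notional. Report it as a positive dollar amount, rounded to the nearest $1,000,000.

VaR = z·σ = 1.717 × 1.94% = 3.331%.
On $7,500,000,000: 0.03331 × $7,500,000,000 = $249,825,000.

$250,000,000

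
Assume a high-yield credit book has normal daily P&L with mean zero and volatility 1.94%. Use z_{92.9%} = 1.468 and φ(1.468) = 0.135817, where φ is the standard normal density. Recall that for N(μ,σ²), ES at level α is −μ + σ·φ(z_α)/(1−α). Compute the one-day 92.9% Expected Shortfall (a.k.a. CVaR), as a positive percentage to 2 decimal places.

Tail multiplier: φ(z)/(1−α) = 0.135817 / 0.071 = 1.913.
ES = 1.94% × 1.913 = 3.711%.

3.71%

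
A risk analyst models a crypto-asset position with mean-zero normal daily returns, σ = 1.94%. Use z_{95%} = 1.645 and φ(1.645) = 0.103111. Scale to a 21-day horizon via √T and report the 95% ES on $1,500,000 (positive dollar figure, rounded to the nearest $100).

$275,000

σ_{21d} = 1.94% × √21 = 8.890%.
ES multiplier = φ(z)/(1−α) = 0.103111/0.05 = 2.062.
ES = 8.890% × 2.062 = 18.331%; on $1,500,000: $274,965.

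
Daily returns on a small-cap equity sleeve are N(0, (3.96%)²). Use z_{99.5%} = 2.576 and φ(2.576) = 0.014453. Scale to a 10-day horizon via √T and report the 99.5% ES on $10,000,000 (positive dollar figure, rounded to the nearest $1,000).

σ_{10d} = 3.96% × √10 = 12.523%.
ES multiplier = φ(z)/(1−α) = 0.014453/0.005 = 2.891.
ES = 12.523% × 2.891 = 36.204%; on $10,000,000: $3,620,400.

$3,620,000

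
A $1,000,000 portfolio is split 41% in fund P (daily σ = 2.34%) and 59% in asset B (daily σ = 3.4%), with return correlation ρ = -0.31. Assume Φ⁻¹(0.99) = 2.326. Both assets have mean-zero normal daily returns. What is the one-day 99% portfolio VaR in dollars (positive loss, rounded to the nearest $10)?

σ_p² = 0.41²·2.34² + 0.59²·3.4² + 2·-0.31·0.41·0.59·2.34·3.4 = 3.7513 (%²).
σ_p = √3.7513 = 1.937%.
VaR = 2.326 × 1.937% = 4.505%; on $1,000,000 that is $45,050.

$45,050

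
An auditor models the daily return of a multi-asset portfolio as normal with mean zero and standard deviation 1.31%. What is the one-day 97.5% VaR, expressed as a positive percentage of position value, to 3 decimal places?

2.568%

At 97.5% one-sided, z = 1.960.
VaR = z·σ = 1.960 × 1.31% = 2.568%.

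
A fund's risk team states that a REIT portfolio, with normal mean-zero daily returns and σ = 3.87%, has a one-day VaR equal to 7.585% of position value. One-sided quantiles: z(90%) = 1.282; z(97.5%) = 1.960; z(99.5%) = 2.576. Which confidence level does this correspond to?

97.5%

Implied z = VaR/σ = 7.585 / 3.87 = 1.960.
This matches z(97.5%) = 1.960.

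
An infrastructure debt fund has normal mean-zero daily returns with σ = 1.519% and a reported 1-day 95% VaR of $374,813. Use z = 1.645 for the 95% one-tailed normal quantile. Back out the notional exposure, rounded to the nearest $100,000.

$15,000,000

VaR as a fraction of value: z·σ = 1.645 × 1.519% = 2.49876%.
Position = $374,813 / 0.0249876 = $14,999,990.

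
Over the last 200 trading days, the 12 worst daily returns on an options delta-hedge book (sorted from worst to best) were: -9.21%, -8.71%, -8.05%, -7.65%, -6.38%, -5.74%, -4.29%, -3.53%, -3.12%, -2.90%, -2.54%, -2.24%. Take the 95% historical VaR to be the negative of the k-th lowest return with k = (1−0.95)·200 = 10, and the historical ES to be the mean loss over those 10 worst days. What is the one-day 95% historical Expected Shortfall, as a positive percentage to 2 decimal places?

5.96%

The 10 worst returns sum to -59.58%.
ES = −(-59.58%) / 10 = 5.958% ≈ 5.96%.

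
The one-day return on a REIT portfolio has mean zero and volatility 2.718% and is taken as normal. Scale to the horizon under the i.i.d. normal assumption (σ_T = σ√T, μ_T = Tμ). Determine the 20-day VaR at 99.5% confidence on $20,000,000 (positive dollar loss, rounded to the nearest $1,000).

At 99.5%, z = 2.576.
σ_{20d} = 2.718% × √20 = 12.155%.
VaR = 2.576 × 12.155% = 31.311%.
On $20,000,000: 0.31311 × $20,000,000 = $6,262,200.

$6,262,000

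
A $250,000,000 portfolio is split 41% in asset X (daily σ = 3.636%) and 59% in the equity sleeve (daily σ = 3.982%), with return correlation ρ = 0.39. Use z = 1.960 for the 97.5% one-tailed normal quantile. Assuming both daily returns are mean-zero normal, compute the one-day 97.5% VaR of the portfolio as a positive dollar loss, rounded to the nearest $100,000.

$15,900,000

σ_p² = 0.41²·3.636² + 0.59²·3.982² + 2·0.39·0.41·0.59·3.636·3.982 = 10.4738 (%²).
σ_p = √10.4738 = 3.236%.
VaR = 1.960 × 3.236% = 6.343%; on $250,000,000 that is $15,857,500.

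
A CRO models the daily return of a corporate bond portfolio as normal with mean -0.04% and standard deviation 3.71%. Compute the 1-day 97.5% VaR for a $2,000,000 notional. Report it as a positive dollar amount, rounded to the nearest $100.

$146,200

At 97.5% one-sided, z = 1.960.
VaR = −μ + z·σ = −(-0.04%) + 1.960 × 3.71% = 7.312%.
On $2,000,000: 0.07312 × $2,000,000 = $146,240.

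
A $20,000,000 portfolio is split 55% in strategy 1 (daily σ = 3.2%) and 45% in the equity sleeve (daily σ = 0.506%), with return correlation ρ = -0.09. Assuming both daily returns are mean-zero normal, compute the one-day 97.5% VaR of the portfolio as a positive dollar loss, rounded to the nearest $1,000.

σ_p² = 0.55²·3.2² + 0.45²·0.506² + 2·-0.09·0.55·0.45·3.2·0.506 = 3.0773 (%²).
σ_p = √3.0773 = 1.754%.
At 97.5%, z = 1.960.
VaR = 1.960 × 1.754% = 3.438%; on $20,000,000 that is $687,600.

$688,000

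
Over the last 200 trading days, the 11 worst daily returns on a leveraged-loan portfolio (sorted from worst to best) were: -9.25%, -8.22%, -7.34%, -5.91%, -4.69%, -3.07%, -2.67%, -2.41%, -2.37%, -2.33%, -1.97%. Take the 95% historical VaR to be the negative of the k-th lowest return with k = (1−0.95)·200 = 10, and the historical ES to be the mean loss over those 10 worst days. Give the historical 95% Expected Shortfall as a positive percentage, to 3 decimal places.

4.826%

The 10 worst returns sum to -48.26%.
ES = −(-48.26%) / 10 = 4.826%.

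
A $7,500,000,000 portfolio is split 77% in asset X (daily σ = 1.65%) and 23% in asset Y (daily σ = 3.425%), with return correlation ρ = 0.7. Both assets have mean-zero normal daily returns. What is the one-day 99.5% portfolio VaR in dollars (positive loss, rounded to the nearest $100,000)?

σ_p² = 0.77²·1.65² + 0.23²·3.425² + 2·0.7·0.77·0.23·1.65·3.425 = 3.6359 (%²).
σ_p = √3.6359 = 1.907%.
At 99.5%, z = 2.576.
VaR = 2.576 × 1.907% = 4.912%; on $7,500,000,000 that is $368,400,000.

$368,400,000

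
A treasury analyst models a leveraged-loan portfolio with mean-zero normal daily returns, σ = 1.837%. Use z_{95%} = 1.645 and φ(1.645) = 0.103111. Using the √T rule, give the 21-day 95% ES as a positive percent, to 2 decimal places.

17.36%

σ_{21d} = 1.837% × √21 = 8.418%.
ES multiplier = φ(z)/(1−α) = 0.103111/0.05 = 2.062.
ES = 8.418% × 2.062 = 17.358%.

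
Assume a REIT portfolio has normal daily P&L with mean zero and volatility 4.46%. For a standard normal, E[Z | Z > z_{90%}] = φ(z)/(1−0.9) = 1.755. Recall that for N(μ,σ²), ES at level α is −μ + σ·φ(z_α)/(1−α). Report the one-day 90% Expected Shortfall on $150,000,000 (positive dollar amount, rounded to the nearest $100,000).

$11,700,000

ES = 4.46% × 1.755 = 7.827%.
On $150,000,000: 0.07827 × $150,000,000 = $11,740,500.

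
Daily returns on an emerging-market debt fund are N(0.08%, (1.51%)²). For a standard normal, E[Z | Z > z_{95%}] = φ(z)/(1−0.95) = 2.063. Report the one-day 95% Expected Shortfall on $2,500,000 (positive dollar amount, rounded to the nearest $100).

ES = −(0.08%) + 1.51% × 2.063 = 3.035%.
On $2,500,000: 0.03035 × $2,500,000 = $75,875.

$75,900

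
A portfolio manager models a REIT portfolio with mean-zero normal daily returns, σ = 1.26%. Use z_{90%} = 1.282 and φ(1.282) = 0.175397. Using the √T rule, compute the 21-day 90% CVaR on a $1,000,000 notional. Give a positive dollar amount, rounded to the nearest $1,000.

$101,000

σ_{21d} = 1.26% × √21 = 5.774%.
ES multiplier = φ(z)/(1−α) = 0.175397/0.1 = 1.754.
ES = 5.774% × 1.754 = 10.128%; on $1,000,000: $101,280.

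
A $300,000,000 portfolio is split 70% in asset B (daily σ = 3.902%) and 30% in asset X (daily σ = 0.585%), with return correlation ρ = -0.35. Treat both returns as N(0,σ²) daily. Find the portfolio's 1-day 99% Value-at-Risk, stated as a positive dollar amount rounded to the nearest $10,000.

σ_p² = 0.7²·3.902² + 0.3²·0.585² + 2·-0.35·0.7·0.3·3.902·0.585 = 7.1558 (%²).
σ_p = √7.1558 = 2.675%.
At 99%, z = 2.326.
VaR = 2.326 × 2.675% = 6.222%; on $300,000,000 that is $18,666,000.

$18,670,000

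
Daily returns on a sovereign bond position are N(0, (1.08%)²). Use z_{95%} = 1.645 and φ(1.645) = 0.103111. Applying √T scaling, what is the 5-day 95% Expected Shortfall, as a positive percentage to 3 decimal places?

4.980%

σ_{5d} = 1.08% × √5 = 2.415%.
ES multiplier = φ(z)/(1−α) = 0.103111/0.05 = 2.062.
ES = 2.415% × 2.062 = 4.980%.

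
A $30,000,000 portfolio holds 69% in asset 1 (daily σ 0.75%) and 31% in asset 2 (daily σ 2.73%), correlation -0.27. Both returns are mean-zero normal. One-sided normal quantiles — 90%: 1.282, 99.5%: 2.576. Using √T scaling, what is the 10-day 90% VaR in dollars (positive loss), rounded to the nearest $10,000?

σ_p = √(0.69²·0.75² + 0.31²·2.73² + 2·-0.27·0.69·0.31·0.75·2.73) = 0.865%.
σ_{10d} = 0.865% × √10 = 2.735%.
VaR = 1.282 × 2.735% = 3.506%; on $30,000,000 that is $1,051,800.

$1,050,000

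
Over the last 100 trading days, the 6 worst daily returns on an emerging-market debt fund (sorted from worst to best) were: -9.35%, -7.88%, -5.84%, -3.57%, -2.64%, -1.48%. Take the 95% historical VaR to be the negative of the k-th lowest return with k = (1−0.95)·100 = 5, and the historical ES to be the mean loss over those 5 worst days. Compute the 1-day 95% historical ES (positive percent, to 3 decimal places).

5.856%

The 5 worst returns sum to -29.28%.
ES = −(-29.28%) / 5 = 5.856%.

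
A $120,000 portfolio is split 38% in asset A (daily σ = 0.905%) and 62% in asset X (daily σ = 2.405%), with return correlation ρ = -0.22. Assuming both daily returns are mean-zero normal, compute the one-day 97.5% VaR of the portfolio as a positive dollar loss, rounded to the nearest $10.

σ_p² = 0.38²·0.905² + 0.62²·2.405² + 2·-0.22·0.38·0.62·0.905·2.405 = 2.1160 (%²).
σ_p = √2.1160 = 1.455%.
At 97.5%, z = 1.960.
VaR = 1.960 × 1.455% = 2.852%; on $120,000 that is $3,422.

$3,420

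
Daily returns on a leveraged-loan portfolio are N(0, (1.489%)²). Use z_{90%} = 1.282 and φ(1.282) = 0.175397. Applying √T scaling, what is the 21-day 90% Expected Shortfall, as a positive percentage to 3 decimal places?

11.968%

σ_{21d} = 1.489% × √21 = 6.823%.
ES multiplier = φ(z)/(1−α) = 0.175397/0.1 = 1.754.
ES = 6.823% × 1.754 = 11.968%.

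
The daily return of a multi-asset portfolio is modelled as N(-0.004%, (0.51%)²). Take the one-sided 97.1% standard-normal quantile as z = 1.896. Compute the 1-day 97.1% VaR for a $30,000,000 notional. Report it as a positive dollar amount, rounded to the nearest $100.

$291,300

VaR = −μ + z·σ = −(-0.004%) + 1.896 × 0.51% = 0.971%.
On $30,000,000: 0.00971 × $30,000,000 = $291,300.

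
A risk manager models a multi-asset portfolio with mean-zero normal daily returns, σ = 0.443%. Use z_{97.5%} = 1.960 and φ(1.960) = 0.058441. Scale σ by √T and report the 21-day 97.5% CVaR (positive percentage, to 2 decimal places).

σ_{21d} = 0.443% × √21 = 2.030%.
ES multiplier = φ(z)/(1−α) = 0.058441/0.025 = 2.338.
ES = 2.030% × 2.338 = 4.746%.

4.75%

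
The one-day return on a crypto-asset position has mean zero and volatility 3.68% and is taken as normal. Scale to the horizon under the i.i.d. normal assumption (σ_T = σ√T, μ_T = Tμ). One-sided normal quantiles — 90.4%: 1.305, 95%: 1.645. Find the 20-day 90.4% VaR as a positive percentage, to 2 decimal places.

σ_{20d} = 3.68% × √20 = 16.457%.
VaR = 1.305 × 16.457% = 21.476%.

21.48%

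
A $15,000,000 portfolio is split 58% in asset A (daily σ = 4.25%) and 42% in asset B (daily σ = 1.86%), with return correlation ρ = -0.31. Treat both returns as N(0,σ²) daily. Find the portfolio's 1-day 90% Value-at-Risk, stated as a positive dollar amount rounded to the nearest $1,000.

σ_p² = 0.58²·4.25² + 0.42²·1.86² + 2·-0.31·0.58·0.42·4.25·1.86 = 5.4926 (%²).
σ_p = √5.4926 = 2.344%.
At 90%, z = 1.282.
VaR = 1.282 × 2.344% = 3.005%; on $15,000,000 that is $450,750.

$451,000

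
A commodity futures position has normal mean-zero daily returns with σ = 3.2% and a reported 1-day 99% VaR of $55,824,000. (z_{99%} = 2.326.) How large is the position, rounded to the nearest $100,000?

$750,000,000

VaR as a fraction of value: z·σ = 2.326 × 3.2% = 7.4432%.
Position = $55,824,000 / 0.074432 = $750,000,000.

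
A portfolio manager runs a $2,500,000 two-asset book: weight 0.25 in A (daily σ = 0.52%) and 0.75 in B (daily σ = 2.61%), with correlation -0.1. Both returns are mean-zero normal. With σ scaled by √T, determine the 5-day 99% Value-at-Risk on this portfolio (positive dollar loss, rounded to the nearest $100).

σ_p = √(0.25²·0.52² + 0.75²·2.61² + 2·-0.1·0.25·0.75·0.52·2.61) = 1.949%.
σ_{5d} = 1.949% × √5 = 4.358%.
z(99%) = 2.326.
VaR = 2.326 × 4.358% = 10.137%; on $2,500,000 that is $253,425.

$253,400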